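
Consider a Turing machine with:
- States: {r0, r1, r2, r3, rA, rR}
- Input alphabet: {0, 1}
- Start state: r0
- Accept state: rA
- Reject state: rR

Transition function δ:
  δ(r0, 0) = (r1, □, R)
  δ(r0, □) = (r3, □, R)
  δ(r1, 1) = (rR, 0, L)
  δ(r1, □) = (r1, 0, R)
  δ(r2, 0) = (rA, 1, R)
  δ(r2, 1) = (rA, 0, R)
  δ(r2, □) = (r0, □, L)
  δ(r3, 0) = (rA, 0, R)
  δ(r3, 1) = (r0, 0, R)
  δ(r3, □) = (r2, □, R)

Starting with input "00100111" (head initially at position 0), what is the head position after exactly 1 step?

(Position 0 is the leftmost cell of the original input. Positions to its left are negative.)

Execution trace (head position shown):
Step 0: [r0]00100111  (head at position 0)
Step 1: move right → □[r1]0100111  (head at position 1)

After 1 step, the head is at position 1.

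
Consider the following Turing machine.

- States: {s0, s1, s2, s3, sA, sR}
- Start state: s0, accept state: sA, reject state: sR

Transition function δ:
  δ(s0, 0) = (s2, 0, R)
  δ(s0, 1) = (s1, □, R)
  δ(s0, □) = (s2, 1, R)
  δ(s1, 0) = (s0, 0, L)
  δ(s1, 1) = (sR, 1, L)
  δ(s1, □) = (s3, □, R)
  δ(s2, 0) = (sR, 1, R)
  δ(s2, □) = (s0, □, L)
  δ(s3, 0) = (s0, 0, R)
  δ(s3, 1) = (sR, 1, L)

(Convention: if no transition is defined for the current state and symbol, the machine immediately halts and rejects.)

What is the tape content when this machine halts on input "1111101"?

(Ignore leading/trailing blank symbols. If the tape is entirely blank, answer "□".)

Execution trace:
Initial: [s0]1111101
Step 1: δ(s0, 1) = (s1, □, R) → □[s1]111101
Step 2: δ(s1, 1) = (sR, 1, L) → [sR]□111101

The machine reaches the reject state sR and halts.

Final tape (ignoring leading/trailing blanks): 111101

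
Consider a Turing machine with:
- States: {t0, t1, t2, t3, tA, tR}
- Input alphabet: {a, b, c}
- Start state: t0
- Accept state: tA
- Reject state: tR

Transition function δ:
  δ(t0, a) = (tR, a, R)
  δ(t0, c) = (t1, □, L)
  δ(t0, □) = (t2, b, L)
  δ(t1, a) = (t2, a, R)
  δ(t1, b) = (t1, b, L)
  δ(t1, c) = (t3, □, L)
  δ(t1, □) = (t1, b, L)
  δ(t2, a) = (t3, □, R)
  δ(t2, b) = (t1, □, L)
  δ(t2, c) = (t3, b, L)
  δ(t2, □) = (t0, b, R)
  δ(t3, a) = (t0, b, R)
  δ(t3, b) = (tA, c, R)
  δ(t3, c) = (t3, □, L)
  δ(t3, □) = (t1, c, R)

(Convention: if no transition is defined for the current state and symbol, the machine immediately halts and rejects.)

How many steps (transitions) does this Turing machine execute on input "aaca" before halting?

Execution trace:
Initial: [t0]aaca
Step 1: δ(t0, a) = (tR, a, R) → a[tR]aca

The machine reaches the reject state tR and halts.

The machine executed 1 step before halting.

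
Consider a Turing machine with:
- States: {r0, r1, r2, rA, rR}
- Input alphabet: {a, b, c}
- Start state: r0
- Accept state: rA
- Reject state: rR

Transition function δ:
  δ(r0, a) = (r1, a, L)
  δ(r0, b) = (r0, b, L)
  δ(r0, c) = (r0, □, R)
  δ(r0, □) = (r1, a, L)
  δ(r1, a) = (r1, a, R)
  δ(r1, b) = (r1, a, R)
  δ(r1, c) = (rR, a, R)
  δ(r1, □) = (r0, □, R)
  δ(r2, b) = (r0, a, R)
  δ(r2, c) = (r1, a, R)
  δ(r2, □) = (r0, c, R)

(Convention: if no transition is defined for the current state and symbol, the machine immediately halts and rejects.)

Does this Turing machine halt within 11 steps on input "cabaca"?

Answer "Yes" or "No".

Execution trace:
Initial: [r0]cabaca
Step 1: δ(r0, c) = (r0, □, R) → □[r0]abaca
Step 2: δ(r0, a) = (r1, a, L) → [r1]□abaca
Step 3: δ(r1, □) = (r0, □, R) → □[r0]abaca
Step 4: δ(r0, a) = (r1, a, L) → [r1]□abaca
Step 5: δ(r1, □) = (r0, □, R) → □[r0]abaca
Step 6: δ(r0, a) = (r1, a, L) → [r1]□abaca
Step 7: δ(r1, □) = (r0, □, R) → □[r0]abaca
Step 8: δ(r0, a) = (r1, a, L) → [r1]□abaca
Step 9: δ(r1, □) = (r0, □, R) → □[r0]abaca
Step 10: δ(r0, a) = (r1, a, L) → [r1]□abaca
Step 11: δ(r1, □) = (r0, □, R) → □[r0]abaca

The machine has not reached a halting state after 11 steps.
The machine did not halt within the 11-step bound.

Answer: No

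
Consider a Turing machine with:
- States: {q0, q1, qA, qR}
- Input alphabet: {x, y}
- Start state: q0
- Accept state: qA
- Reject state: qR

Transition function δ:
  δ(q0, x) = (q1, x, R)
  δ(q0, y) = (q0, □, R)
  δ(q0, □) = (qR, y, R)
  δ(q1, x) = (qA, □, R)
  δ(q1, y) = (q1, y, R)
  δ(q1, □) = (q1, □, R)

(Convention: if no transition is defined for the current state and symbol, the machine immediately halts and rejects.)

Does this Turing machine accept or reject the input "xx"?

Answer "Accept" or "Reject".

Execution trace:
Initial: [q0]xx
Step 1: δ(q0, x) = (q1, x, R) → x[q1]x
Step 2: δ(q1, x) = (qA, □, R) → x□[qA]□

The machine reaches the accept state qA and halts.

Answer: Accept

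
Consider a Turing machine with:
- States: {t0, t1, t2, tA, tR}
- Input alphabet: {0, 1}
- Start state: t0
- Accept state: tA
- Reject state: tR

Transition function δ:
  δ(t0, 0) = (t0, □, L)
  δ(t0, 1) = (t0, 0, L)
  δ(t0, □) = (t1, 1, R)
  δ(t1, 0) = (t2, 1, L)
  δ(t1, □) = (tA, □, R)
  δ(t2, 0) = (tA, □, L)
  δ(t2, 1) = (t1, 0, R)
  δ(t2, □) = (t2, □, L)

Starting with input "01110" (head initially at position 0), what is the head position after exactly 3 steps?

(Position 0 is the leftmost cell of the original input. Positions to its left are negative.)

Execution trace (head position shown):
Step 0: [t0]01110  (head at position 0)
Step 1: move left → [t0]□□1110  (head at position -1)
Step 2: move right → 1[t1]□1110  (head at position 0)
Step 3: move right → 1□[tA]1110  (head at position 1)

After 3 steps, the head is at position 1.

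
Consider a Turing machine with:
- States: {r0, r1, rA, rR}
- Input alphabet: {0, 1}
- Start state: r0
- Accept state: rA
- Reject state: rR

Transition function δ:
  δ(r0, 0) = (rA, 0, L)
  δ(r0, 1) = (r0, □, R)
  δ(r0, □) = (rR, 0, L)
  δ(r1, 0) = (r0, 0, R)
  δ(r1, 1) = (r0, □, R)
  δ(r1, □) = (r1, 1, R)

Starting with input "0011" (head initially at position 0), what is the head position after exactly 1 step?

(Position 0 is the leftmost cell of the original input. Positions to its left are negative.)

Execution trace (head position shown):
Step 0: [r0]0011  (head at position 0)
Step 1: move left → [rA]□0011  (head at position -1)

After 1 step, the head is at position -1.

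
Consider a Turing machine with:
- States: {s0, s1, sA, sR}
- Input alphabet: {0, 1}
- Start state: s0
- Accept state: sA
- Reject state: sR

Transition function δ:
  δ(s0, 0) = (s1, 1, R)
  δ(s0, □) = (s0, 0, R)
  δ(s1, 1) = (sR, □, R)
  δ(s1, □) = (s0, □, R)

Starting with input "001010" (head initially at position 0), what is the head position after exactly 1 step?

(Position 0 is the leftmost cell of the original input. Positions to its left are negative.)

Execution trace (head position shown):
Step 0: [s0]001010  (head at position 0)
Step 1: move right → 1[s1]01010  (head at position 1)

After 1 step, the head is at position 1.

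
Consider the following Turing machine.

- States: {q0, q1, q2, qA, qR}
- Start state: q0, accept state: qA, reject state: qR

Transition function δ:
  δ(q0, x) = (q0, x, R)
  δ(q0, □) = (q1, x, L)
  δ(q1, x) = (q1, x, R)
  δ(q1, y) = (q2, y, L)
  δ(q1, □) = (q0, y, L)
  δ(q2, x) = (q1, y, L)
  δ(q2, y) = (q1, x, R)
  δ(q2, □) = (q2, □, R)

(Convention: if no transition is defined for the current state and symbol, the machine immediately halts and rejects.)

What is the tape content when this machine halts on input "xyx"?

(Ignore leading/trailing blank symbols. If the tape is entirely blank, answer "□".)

Execution trace:
Initial: [q0]xyx
Step 1: δ(q0, x) = (q0, x, R) → x[q0]yx

No transition is defined for δ(q0, y). By convention the machine halts and rejects.

Final tape (ignoring leading/trailing blanks): xyx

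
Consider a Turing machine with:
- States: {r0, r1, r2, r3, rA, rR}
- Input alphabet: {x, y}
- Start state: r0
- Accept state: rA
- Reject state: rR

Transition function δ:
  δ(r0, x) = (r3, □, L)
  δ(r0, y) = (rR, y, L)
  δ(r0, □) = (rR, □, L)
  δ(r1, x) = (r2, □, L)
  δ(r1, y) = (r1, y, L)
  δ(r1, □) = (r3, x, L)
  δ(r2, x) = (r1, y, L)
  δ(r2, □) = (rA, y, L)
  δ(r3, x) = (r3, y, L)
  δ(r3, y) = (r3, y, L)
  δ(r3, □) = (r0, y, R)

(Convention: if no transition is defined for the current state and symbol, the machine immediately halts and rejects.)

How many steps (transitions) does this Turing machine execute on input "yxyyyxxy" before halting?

Execution trace:
Initial: [r0]yxyyyxxy
Step 1: δ(r0, y) = (rR, y, L) → [rR]□yxyyyxxy

The machine reaches the reject state rR and halts.

The machine executed 1 step before halting.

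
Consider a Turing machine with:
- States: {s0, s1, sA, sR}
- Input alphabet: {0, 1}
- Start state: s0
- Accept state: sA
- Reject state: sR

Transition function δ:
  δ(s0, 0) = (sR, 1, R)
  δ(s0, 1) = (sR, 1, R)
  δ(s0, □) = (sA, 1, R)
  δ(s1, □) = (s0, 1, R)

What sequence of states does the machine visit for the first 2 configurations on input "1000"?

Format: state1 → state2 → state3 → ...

Execution trace:
Initial: [s0]1000
Step 1: δ(s0, 1) = (sR, 1, R) → 1[sR]000

The machine reaches the reject state sR and halts.

State sequence: s0 → sR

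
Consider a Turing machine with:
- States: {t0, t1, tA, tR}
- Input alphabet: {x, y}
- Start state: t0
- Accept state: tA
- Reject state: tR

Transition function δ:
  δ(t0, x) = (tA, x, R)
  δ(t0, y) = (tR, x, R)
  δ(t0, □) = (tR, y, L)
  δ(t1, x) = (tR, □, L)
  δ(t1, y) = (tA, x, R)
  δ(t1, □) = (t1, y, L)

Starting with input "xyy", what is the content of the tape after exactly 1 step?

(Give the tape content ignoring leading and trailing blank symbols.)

Execution trace:
Initial: [t0]xyy
Step 1: δ(t0, x) = (tA, x, R) → x[tA]yy

The machine reaches the accept state tA and halts.

After 1 step, the tape (ignoring leading/trailing blanks) is: xyy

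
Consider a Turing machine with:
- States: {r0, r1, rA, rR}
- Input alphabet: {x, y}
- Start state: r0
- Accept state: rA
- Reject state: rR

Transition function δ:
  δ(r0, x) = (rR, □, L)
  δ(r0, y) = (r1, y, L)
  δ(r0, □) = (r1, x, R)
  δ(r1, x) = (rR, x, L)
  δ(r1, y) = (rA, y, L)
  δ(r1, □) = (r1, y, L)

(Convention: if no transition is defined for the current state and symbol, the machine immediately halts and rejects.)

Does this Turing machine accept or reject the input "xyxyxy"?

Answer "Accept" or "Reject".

Execution trace:
Initial: [r0]xyxyxy
Step 1: δ(r0, x) = (rR, □, L) → [rR]□□yxyxy

The machine reaches the reject state rR and halts.

Answer: Reject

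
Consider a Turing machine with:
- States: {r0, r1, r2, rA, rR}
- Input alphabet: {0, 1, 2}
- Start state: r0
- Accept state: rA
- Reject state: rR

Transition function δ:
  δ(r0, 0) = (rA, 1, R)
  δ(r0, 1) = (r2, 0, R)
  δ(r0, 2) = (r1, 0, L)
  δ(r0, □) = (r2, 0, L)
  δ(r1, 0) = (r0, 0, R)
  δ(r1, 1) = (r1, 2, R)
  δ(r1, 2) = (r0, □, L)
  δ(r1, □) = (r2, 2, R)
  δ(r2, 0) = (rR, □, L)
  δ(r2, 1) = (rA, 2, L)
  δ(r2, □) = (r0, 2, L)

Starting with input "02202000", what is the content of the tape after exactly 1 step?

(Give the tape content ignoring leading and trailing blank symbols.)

Execution trace:
Initial: [r0]02202000
Step 1: δ(r0, 0) = (rA, 1, R) → 1[rA]2202000

The machine reaches the accept state rA and halts.

After 1 step, the tape (ignoring leading/trailing blanks) is: 12202000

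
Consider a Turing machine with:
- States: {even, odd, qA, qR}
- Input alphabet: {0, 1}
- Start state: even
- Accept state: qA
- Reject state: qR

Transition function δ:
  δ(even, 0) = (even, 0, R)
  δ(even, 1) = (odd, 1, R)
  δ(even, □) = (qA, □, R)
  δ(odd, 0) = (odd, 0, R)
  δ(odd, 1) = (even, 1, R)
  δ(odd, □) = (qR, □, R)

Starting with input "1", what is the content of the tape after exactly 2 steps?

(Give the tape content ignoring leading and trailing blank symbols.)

Execution trace:
Initial: [even]1
Step 1: δ(even, 1) = (odd, 1, R) → 1[odd]□
Step 2: δ(odd, □) = (qR, □, R) → 1□[qR]□

The machine reaches the reject state qR and halts.

After 2 steps, the tape (ignoring leading/trailing blanks) is: 1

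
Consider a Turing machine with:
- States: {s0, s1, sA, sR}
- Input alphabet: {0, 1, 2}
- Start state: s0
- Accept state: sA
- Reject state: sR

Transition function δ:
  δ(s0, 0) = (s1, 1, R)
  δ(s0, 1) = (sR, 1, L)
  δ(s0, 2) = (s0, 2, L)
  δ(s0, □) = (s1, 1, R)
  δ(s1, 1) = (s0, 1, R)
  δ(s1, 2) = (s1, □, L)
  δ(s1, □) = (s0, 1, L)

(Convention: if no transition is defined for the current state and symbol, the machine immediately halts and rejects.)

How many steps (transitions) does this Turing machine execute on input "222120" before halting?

Execution trace:
Initial: [s0]222120
Step 1: δ(s0, 2) = (s0, 2, L) → [s0]□222120
Step 2: δ(s0, □) = (s1, 1, R) → 1[s1]222120
Step 3: δ(s1, 2) = (s1, □, L) → [s1]1□22120
Step 4: δ(s1, 1) = (s0, 1, R) → 1[s0]□22120
Step 5: δ(s0, □) = (s1, 1, R) → 11[s1]22120
Step 6: δ(s1, 2) = (s1, □, L) → 1[s1]1□2120
Step 7: δ(s1, 1) = (s0, 1, R) → 11[s0]□2120
Step 8: δ(s0, □) = (s1, 1, R) → 111[s1]2120
Step 9: δ(s1, 2) = (s1, □, L) → 11[s1]1□120
Step 10: δ(s1, 1) = (s0, 1, R) → 111[s0]□120
Step 11: δ(s0, □) = (s1, 1, R) → 1111[s1]120
Step 12: δ(s1, 1) = (s0, 1, R) → 11111[s0]20
Step 13: δ(s0, 2) = (s0, 2, L) → 1111[s0]120
Step 14: δ(s0, 1) = (sR, 1, L) → 111[sR]1120

The machine reaches the reject state sR and halts.

The machine executed 14 steps before halting.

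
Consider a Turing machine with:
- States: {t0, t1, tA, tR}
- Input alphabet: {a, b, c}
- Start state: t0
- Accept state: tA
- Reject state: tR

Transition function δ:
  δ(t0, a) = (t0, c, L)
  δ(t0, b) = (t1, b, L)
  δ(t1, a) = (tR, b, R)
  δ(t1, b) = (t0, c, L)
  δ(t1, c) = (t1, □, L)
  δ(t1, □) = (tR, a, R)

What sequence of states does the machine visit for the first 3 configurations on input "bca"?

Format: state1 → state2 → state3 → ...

Execution trace:
Initial: [t0]bca
Step 1: δ(t0, b) = (t1, b, L) → [t1]□bca
Step 2: δ(t1, □) = (tR, a, R) → a[tR]bca

The machine reaches the reject state tR and halts.

State sequence: t0 → t1 → tR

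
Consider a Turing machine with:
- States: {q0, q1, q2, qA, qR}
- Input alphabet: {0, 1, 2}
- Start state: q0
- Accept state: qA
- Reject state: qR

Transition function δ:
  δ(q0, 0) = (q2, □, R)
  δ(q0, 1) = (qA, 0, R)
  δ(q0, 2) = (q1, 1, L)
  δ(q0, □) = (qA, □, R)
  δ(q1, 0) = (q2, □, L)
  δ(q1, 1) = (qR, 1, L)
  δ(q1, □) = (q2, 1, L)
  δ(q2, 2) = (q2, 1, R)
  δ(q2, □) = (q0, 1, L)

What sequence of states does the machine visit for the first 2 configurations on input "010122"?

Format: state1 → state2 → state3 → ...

Execution trace:
Initial: [q0]010122
Step 1: δ(q0, 0) = (q2, □, R) → □[q2]10122

No transition is defined for δ(q2, 1). By convention the machine halts and rejects.

State sequence: q0 → q2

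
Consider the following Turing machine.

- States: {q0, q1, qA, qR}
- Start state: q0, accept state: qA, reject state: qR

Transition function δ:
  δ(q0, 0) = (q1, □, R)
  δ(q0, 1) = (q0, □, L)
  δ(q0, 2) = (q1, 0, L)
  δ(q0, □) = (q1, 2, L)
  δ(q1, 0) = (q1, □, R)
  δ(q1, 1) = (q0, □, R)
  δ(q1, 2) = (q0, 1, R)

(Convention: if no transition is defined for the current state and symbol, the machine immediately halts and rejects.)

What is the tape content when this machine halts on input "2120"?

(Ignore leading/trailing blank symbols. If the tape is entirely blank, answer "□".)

Execution trace:
Initial: [q0]2120
Step 1: δ(q0, 2) = (q1, 0, L) → [q1]□0120

No transition is defined for δ(q1, □). By convention the machine halts and rejects.

Final tape (ignoring leading/trailing blanks): 0120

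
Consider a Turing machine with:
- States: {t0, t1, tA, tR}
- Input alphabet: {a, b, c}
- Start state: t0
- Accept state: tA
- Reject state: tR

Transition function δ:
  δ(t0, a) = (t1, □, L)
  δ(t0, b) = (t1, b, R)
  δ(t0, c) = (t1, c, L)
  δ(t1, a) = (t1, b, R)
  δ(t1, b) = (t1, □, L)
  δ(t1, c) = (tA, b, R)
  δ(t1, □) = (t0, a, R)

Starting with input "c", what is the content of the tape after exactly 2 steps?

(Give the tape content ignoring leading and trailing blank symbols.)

Execution trace:
Initial: [t0]c
Step 1: δ(t0, c) = (t1, c, L) → [t1]□c
Step 2: δ(t1, □) = (t0, a, R) → a[t0]c

After 2 steps, the tape (ignoring leading/trailing blanks) is: ac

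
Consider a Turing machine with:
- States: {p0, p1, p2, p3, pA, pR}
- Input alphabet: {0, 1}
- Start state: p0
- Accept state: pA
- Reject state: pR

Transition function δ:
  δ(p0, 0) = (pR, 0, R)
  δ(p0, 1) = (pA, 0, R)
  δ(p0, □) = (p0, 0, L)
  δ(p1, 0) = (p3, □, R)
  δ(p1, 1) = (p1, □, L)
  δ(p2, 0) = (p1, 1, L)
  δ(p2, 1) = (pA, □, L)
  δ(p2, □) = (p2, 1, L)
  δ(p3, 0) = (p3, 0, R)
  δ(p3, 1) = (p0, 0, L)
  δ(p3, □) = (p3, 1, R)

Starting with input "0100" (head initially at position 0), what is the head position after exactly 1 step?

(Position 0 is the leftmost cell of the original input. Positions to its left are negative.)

Execution trace (head position shown):
Step 0: [p0]0100  (head at position 0)
Step 1: move right → 0[pR]100  (head at position 1)

After 1 step, the head is at position 1.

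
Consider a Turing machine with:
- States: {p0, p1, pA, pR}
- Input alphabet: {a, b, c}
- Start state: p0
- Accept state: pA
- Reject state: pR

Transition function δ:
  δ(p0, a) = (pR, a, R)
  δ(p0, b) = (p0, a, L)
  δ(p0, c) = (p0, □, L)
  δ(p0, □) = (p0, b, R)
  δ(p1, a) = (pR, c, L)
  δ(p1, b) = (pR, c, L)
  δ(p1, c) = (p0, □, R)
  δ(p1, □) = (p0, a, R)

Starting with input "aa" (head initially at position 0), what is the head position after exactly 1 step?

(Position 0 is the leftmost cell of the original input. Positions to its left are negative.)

Execution trace (head position shown):
Step 0: [p0]aa  (head at position 0)
Step 1: move right → a[pR]a  (head at position 1)

After 1 step, the head is at position 1.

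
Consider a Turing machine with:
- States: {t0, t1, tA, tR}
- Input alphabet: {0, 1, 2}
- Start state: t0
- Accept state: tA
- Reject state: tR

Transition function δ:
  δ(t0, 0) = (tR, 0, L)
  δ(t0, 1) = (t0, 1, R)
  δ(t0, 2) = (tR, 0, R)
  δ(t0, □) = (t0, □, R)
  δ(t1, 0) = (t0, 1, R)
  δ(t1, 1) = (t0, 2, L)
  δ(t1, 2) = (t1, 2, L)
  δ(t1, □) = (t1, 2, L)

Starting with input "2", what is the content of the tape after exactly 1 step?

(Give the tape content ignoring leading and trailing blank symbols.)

Execution trace:
Initial: [t0]2
Step 1: δ(t0, 2) = (tR, 0, R) → 0[tR]□

The machine reaches the reject state tR and halts.

After 1 step, the tape (ignoring leading/trailing blanks) is: 0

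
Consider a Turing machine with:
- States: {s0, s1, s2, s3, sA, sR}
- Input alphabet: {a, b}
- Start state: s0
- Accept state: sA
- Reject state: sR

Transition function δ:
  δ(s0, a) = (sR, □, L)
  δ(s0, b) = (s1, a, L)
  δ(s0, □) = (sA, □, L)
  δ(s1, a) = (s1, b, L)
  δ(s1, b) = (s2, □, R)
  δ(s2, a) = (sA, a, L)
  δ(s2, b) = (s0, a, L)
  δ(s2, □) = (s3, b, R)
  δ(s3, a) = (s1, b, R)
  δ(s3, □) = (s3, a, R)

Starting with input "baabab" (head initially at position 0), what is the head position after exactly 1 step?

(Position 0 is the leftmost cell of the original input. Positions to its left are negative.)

Execution trace (head position shown):
Step 0: [s0]baabab  (head at position 0)
Step 1: move left → [s1]□aaabab  (head at position -1)

After 1 step, the head is at position -1.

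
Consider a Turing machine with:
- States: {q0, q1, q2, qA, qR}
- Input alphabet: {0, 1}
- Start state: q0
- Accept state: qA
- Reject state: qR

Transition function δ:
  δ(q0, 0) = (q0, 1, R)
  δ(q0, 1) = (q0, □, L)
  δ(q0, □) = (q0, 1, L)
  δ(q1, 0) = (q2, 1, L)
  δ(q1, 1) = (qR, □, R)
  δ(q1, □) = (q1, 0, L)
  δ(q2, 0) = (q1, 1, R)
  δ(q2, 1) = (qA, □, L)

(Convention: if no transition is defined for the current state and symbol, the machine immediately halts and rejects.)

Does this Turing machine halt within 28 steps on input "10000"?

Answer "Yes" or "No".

Execution trace:
Initial: [q0]10000
Step 1: δ(q0, 1) = (q0, □, L) → [q0]□□0000
Step 2: δ(q0, □) = (q0, 1, L) → [q0]□1□0000
Step 3: δ(q0, □) = (q0, 1, L) → [q0]□11□0000
Step 4: δ(q0, □) = (q0, 1, L) → [q0]□111□0000
Step 5: δ(q0, □) = (q0, 1, L) → [q0]□1111□0000
Step 6: δ(q0, □) = (q0, 1, L) → [q0]□11111□0000
Step 7: δ(q0, □) = (q0, 1, L) → [q0]□111111□0000
Step 8: δ(q0, □) = (q0, 1, L) → [q0]□1111111□0000
Step 9: δ(q0, □) = (q0, 1, L) → [q0]□11111111□0000
Step 10: δ(q0, □) = (q0, 1, L) → [q0]□111111111□0000
Step 11: δ(q0, □) = (q0, 1, L) → [q0]□1111111111□0000
Step 12: δ(q0, □) = (q0, 1, L) → [q0]□11111111111□0000
Step 13: δ(q0, □) = (q0, 1, L) → [q0]□111111111111□0000
Step 14: δ(q0, □) = (q0, 1, L) → [q0]□1111111111111□0000
Step 15: δ(q0, □) = (q0, 1, L) → [q0]□11111111111111□0000
Step 16: δ(q0, □) = (q0, 1, L) → [q0]□111111111111111□0000
Step 17: δ(q0, □) = (q0, 1, L) → [q0]□1111111111111111□0000
Step 18: δ(q0, □) = (q0, 1, L) → [q0]□11111111111111111□0000
Step 19: δ(q0, □) = (q0, 1, L) → [q0]□111111111111111111□0000
Step 20: δ(q0, □) = (q0, 1, L) → [q0]□1111111111111111111□0000
Step 21: δ(q0, □) = (q0, 1, L) → [q0]□11111111111111111111□0000
Step 22: δ(q0, □) = (q0, 1, L) → [q0]□111111111111111111111□0000
Step 23: δ(q0, □) = (q0, 1, L) → [q0]□1111111111111111111111□0000
Step 24: δ(q0, □) = (q0, 1, L) → [q0]□11111111111111111111111□0000
Step 25: δ(q0, □) = (q0, 1, L) → [q0]□111111111111111111111111□0000
Step 26: δ(q0, □) = (q0, 1, L) → [q0]□1111111111111111111111111□0000
Step 27: δ(q0, □) = (q0, 1, L) → [q0]□11111111111111111111111111□0000
Step 28: δ(q0, □) = (q0, 1, L) → [q0]□111111111111111111111111111□0000

The machine has not reached a halting state after 28 steps.
The machine did not halt within the 28-step bound.

Answer: No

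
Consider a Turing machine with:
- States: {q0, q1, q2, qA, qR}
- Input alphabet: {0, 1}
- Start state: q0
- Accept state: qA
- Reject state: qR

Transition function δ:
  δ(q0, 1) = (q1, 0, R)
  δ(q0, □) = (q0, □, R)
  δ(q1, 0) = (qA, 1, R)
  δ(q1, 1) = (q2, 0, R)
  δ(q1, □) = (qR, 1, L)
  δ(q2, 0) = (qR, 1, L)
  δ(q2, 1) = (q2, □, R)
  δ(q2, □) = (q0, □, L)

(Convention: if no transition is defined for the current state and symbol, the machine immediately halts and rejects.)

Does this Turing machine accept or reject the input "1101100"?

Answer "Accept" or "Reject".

Execution trace:
Initial: [q0]1101100
Step 1: δ(q0, 1) = (q1, 0, R) → 0[q1]101100
Step 2: δ(q1, 1) = (q2, 0, R) → 00[q2]01100
Step 3: δ(q2, 0) = (qR, 1, L) → 0[qR]011100

The machine reaches the reject state qR and halts.

Answer: Reject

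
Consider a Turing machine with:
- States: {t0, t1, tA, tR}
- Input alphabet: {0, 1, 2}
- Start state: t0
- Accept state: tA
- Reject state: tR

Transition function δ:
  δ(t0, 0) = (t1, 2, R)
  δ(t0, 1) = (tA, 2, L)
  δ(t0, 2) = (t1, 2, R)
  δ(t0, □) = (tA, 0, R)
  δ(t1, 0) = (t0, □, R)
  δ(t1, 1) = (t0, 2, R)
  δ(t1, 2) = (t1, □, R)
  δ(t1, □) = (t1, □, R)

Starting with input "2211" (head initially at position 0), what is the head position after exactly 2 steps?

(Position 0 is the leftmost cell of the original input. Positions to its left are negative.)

Execution trace (head position shown):
Step 0: [t0]2211  (head at position 0)
Step 1: move right → 2[t1]211  (head at position 1)
Step 2: move right → 2□[t1]11  (head at position 2)

After 2 steps, the head is at position 2.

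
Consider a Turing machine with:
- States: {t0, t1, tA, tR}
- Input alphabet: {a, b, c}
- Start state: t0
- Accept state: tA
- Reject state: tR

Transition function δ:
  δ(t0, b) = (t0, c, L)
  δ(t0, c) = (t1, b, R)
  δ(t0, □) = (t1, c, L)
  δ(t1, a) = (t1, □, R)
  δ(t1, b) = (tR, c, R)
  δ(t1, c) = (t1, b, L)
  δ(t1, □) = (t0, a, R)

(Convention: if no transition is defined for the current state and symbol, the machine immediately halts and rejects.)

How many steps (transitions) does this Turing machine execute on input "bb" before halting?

Execution trace:
Initial: [t0]bb
Step 1: δ(t0, b) = (t0, c, L) → [t0]□cb
Step 2: δ(t0, □) = (t1, c, L) → [t1]□ccb
Step 3: δ(t1, □) = (t0, a, R) → a[t0]ccb
Step 4: δ(t0, c) = (t1, b, R) → ab[t1]cb
Step 5: δ(t1, c) = (t1, b, L) → a[t1]bbb
Step 6: δ(t1, b) = (tR, c, R) → ac[tR]bb

The machine reaches the reject state tR and halts.

The machine executed 6 steps before halting.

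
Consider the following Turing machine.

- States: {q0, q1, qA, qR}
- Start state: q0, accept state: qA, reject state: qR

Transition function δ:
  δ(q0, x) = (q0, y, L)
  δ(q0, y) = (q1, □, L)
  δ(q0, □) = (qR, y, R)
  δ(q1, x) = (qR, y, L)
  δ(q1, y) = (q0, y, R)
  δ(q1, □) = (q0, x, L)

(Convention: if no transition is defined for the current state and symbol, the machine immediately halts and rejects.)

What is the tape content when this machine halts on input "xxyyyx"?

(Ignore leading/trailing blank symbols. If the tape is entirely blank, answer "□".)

Execution trace:
Initial: [q0]xxyyyx
Step 1: δ(q0, x) = (q0, y, L) → [q0]□yxyyyx
Step 2: δ(q0, □) = (qR, y, R) → y[qR]yxyyyx

The machine reaches the reject state qR and halts.

Final tape (ignoring leading/trailing blanks): yyxyyyx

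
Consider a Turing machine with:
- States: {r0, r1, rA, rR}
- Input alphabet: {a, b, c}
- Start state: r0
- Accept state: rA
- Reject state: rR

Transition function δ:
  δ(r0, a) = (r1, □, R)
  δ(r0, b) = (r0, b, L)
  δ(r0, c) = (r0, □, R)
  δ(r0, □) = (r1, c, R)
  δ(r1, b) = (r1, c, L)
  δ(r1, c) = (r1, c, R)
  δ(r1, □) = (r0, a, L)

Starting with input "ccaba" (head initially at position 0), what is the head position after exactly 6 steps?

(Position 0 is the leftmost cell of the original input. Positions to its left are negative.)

Execution trace (head position shown):
Step 0: [r0]ccaba  (head at position 0)
Step 1: move right → □[r0]caba  (head at position 1)
Step 2: move right → □□[r0]aba  (head at position 2)
Step 3: move right → □□□[r1]ba  (head at position 3)
Step 4: move left → □□[r1]□ca  (head at position 2)
Step 5: move left → □[r0]□aca  (head at position 1)
Step 6: move right → □c[r1]aca  (head at position 2)

After 6 steps, the head is at position 2.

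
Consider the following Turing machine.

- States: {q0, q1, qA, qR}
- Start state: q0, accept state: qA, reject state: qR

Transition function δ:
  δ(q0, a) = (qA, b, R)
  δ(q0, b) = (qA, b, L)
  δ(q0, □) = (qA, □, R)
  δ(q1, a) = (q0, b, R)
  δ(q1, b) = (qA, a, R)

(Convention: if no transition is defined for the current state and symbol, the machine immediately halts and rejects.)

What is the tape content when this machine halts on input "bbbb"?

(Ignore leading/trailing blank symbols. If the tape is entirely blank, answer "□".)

Execution trace:
Initial: [q0]bbbb
Step 1: δ(q0, b) = (qA, b, L) → [qA]□bbbb

The machine reaches the accept state qA and halts.

Final tape (ignoring leading/trailing blanks): bbbb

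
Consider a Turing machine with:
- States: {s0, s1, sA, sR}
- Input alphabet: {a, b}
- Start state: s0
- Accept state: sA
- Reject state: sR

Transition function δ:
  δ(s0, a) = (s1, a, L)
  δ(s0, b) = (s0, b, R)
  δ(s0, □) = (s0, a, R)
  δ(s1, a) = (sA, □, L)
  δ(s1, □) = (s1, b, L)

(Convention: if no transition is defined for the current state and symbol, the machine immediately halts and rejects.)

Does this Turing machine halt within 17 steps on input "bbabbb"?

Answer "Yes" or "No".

Execution trace:
Initial: [s0]bbabbb
Step 1: δ(s0, b) = (s0, b, R) → b[s0]babbb
Step 2: δ(s0, b) = (s0, b, R) → bb[s0]abbb
Step 3: δ(s0, a) = (s1, a, L) → b[s1]babbb

No transition is defined for δ(s1, b). By convention the machine halts and rejects.
The machine halted after 3 steps (within the 17-step bound).

Answer: Yes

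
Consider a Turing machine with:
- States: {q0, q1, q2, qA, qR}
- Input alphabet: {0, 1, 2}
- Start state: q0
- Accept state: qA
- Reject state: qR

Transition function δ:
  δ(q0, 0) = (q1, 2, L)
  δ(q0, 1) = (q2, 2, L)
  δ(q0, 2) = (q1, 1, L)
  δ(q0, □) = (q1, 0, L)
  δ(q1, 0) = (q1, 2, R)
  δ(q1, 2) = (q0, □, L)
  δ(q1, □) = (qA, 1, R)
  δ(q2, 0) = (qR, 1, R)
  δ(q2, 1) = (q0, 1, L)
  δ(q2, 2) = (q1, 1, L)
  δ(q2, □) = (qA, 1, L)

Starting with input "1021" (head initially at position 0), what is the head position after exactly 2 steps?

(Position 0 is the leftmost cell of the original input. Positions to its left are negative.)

Execution trace (head position shown):
Step 0: [q0]1021  (head at position 0)
Step 1: move left → [q2]□2021  (head at position -1)
Step 2: move left → [qA]□12021  (head at position -2)

After 2 steps, the head is at position -2.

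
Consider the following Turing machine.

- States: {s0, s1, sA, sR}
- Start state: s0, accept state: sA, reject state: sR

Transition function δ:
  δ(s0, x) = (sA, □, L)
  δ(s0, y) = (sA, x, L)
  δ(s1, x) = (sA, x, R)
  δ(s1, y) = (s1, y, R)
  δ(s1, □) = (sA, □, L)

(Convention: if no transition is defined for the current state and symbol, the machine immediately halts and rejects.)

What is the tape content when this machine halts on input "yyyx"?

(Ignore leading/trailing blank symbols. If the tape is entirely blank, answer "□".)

Execution trace:
Initial: [s0]yyyx
Step 1: δ(s0, y) = (sA, x, L) → [sA]□xyyx

The machine reaches the accept state sA and halts.

Final tape (ignoring leading/trailing blanks): xyyx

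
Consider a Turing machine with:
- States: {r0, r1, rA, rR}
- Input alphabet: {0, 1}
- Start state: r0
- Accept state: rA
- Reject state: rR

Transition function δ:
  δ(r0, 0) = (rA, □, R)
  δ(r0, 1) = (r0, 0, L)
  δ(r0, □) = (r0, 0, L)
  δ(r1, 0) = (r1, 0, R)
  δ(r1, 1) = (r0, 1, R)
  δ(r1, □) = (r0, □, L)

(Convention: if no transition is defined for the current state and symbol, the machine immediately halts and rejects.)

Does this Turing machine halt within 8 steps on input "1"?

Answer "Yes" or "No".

Execution trace:
Initial: [r0]1
Step 1: δ(r0, 1) = (r0, 0, L) → [r0]□0
Step 2: δ(r0, □) = (r0, 0, L) → [r0]□00
Step 3: δ(r0, □) = (r0, 0, L) → [r0]□000
Step 4: δ(r0, □) = (r0, 0, L) → [r0]□0000
Step 5: δ(r0, □) = (r0, 0, L) → [r0]□00000
Step 6: δ(r0, □) = (r0, 0, L) → [r0]□000000
Step 7: δ(r0, □) = (r0, 0, L) → [r0]□0000000
Step 8: δ(r0, □) = (r0, 0, L) → [r0]□00000000

The machine has not reached a halting state after 8 steps.
The machine did not halt within the 8-step bound.

Answer: No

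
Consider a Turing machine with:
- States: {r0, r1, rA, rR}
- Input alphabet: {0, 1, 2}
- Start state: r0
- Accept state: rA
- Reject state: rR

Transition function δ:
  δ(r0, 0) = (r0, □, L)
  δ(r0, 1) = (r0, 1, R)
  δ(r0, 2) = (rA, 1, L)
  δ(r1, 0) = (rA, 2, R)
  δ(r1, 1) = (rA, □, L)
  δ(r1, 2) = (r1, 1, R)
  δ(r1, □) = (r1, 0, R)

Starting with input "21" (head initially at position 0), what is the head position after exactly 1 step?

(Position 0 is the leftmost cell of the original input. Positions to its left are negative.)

Execution trace (head position shown):
Step 0: [r0]21  (head at position 0)
Step 1: move left → [rA]□11  (head at position -1)

After 1 step, the head is at position -1.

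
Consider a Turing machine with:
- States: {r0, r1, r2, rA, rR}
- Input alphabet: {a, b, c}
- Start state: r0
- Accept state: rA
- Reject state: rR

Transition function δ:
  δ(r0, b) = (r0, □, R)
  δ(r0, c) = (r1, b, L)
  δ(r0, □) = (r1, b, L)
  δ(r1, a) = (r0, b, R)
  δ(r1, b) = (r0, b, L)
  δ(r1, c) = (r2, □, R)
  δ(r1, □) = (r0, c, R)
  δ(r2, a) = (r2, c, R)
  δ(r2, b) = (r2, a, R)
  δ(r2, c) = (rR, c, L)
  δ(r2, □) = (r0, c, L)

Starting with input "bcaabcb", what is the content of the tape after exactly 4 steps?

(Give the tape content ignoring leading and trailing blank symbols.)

Execution trace:
Initial: [r0]bcaabcb
Step 1: δ(r0, b) = (r0, □, R) → □[r0]caabcb
Step 2: δ(r0, c) = (r1, b, L) → [r1]□baabcb
Step 3: δ(r1, □) = (r0, c, R) → c[r0]baabcb
Step 4: δ(r0, b) = (r0, □, R) → c□[r0]aabcb

No transition is defined for δ(r0, a). By convention the machine halts and rejects.

After 4 steps, the tape (ignoring leading/trailing blanks) is: c□aabcb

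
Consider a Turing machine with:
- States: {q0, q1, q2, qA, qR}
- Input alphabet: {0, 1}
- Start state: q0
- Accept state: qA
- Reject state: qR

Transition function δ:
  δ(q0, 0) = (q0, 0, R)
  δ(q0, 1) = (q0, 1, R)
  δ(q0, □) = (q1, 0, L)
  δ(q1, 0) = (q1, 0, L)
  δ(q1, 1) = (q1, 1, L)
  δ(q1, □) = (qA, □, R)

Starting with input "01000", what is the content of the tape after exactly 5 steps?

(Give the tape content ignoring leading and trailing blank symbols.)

Execution trace:
Initial: [q0]01000
Step 1: δ(q0, 0) = (q0, 0, R) → 0[q0]1000
Step 2: δ(q0, 1) = (q0, 1, R) → 01[q0]000
Step 3: δ(q0, 0) = (q0, 0, R) → 010[q0]00
Step 4: δ(q0, 0) = (q0, 0, R) → 0100[q0]0
Step 5: δ(q0, 0) = (q0, 0, R) → 01000[q0]□

After 5 steps, the tape (ignoring leading/trailing blanks) is: 01000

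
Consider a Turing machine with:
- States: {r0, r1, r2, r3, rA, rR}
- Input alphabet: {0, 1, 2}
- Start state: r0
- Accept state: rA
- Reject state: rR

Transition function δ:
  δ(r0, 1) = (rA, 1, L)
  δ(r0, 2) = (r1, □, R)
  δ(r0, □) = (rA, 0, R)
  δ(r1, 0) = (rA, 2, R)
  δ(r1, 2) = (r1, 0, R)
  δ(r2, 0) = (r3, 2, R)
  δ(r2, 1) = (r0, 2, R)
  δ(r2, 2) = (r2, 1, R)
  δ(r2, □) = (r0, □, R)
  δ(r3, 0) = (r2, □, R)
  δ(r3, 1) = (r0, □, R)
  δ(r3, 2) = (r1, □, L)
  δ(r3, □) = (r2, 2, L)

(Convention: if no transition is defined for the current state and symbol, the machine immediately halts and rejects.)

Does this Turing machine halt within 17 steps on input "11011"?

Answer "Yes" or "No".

Execution trace:
Initial: [r0]11011
Step 1: δ(r0, 1) = (rA, 1, L) → [rA]□11011

The machine reaches the accept state rA and halts.
The machine halted after 1 step (within the 17-step bound).

Answer: Yes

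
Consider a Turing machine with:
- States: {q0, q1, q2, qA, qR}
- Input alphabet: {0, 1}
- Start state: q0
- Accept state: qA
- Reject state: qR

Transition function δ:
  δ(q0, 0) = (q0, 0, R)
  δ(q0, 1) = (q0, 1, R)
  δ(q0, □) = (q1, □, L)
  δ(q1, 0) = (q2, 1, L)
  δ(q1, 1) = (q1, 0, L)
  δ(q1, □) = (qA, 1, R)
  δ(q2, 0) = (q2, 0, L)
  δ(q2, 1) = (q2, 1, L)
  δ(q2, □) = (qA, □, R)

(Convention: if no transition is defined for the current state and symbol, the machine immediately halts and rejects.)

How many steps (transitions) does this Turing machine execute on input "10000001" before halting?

Execution trace:
Initial: [q0]10000001
Step 1: δ(q0, 1) = (q0, 1, R) → 1[q0]0000001
Step 2: δ(q0, 0) = (q0, 0, R) → 10[q0]000001
Step 3: δ(q0, 0) = (q0, 0, R) → 100[q0]00001
Step 4: δ(q0, 0) = (q0, 0, R) → 1000[q0]0001
Step 5: δ(q0, 0) = (q0, 0, R) → 10000[q0]001
Step 6: δ(q0, 0) = (q0, 0, R) → 100000[q0]01
Step 7: δ(q0, 0) = (q0, 0, R) → 1000000[q0]1
Step 8: δ(q0, 1) = (q0, 1, R) → 10000001[q0]□
Step 9: δ(q0, □) = (q1, □, L) → 1000000[q1]1□
Step 10: δ(q1, 1) = (q1, 0, L) → 100000[q1]00□
Step 11: δ(q1, 0) = (q2, 1, L) → 10000[q2]010□
Step 12: δ(q2, 0) = (q2, 0, L) → 1000[q2]0010□
Step 13: δ(q2, 0) = (q2, 0, L) → 100[q2]00010□
Step 14: δ(q2, 0) = (q2, 0, L) → 10[q2]000010□
Step 15: δ(q2, 0) = (q2, 0, L) → 1[q2]0000010□
Step 16: δ(q2, 0) = (q2, 0, L) → [q2]10000010□
Step 17: δ(q2, 1) = (q2, 1, L) → [q2]□10000010□
Step 18: δ(q2, □) = (qA, □, R) → □[qA]10000010□

The machine reaches the accept state qA and halts.

The machine executed 18 steps before halting.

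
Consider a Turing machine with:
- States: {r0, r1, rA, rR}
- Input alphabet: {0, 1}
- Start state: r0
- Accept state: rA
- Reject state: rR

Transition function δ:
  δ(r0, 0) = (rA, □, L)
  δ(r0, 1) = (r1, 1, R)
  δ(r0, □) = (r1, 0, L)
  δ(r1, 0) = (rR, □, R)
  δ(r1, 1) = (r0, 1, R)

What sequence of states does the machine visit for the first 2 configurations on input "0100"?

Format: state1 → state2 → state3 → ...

Execution trace:
Initial: [r0]0100
Step 1: δ(r0, 0) = (rA, □, L) → [rA]□□100

The machine reaches the accept state rA and halts.

State sequence: r0 → rA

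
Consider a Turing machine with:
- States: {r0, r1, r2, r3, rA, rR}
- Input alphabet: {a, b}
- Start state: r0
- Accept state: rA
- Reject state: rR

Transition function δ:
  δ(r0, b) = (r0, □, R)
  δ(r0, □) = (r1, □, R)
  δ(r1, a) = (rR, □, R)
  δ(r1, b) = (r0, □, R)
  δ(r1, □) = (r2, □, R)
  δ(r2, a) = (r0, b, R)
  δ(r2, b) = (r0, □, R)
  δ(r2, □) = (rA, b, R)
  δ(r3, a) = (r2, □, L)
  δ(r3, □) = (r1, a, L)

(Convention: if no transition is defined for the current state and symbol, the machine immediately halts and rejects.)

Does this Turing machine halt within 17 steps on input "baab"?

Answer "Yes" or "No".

Execution trace:
Initial: [r0]baab
Step 1: δ(r0, b) = (r0, □, R) → □[r0]aab

No transition is defined for δ(r0, a). By convention the machine halts and rejects.
The machine halted after 1 step (within the 17-step bound).

Answer: Yes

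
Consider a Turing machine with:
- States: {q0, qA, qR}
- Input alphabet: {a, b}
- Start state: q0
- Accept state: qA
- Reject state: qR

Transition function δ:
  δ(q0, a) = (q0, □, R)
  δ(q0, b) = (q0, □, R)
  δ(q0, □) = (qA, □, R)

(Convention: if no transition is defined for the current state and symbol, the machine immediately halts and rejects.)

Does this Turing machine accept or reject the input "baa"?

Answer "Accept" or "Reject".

Execution trace:
Initial: [q0]baa
Step 1: δ(q0, b) = (q0, □, R) → □[q0]aa
Step 2: δ(q0, a) = (q0, □, R) → □□[q0]a
Step 3: δ(q0, a) = (q0, □, R) → □□□[q0]□
Step 4: δ(q0, □) = (qA, □, R) → □□□□[qA]□

The machine reaches the accept state qA and halts.

Answer: Accept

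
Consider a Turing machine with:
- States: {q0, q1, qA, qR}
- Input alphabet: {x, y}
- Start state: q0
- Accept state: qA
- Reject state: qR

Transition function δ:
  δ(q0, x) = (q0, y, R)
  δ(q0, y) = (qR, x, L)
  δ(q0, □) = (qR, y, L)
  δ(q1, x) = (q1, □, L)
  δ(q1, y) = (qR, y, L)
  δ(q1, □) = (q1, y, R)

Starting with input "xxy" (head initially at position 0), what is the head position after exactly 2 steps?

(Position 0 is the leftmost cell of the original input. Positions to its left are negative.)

Execution trace (head position shown):
Step 0: [q0]xxy  (head at position 0)
Step 1: move right → y[q0]xy  (head at position 1)
Step 2: move right → yy[q0]y  (head at position 2)

After 2 steps, the head is at position 2.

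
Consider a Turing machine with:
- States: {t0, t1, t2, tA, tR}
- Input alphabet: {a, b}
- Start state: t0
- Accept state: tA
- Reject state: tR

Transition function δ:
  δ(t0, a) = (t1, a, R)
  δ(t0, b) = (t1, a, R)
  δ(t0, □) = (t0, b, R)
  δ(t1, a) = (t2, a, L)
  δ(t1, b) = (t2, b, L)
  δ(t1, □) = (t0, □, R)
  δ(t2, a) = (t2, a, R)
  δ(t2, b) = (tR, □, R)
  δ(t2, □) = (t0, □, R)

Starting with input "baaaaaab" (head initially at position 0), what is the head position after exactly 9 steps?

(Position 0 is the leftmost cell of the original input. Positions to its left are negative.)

Execution trace (head position shown):
Step 0: [t0]baaaaaab  (head at position 0)
Step 1: move right → a[t1]aaaaaab  (head at position 1)
Step 2: move left → [t2]aaaaaaab  (head at position 0)
Step 3: move right → a[t2]aaaaaab  (head at position 1)
Step 4: move right → aa[t2]aaaaab  (head at position 2)
Step 5: move right → aaa[t2]aaaab  (head at position 3)
Step 6: move right → aaaa[t2]aaab  (head at position 4)
Step 7: move right → aaaaa[t2]aab  (head at position 5)
Step 8: move right → aaaaaa[t2]ab  (head at position 6)
Step 9: move right → aaaaaaa[t2]b  (head at position 7)

After 9 steps, the head is at position 7.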